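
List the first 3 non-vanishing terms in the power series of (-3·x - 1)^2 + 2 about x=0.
9·x^2 + 6·x + 3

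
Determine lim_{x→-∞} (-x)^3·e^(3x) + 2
The product is a 0·∞ indeterminate form at x → -∞.
Rewrite the product as (-x)^3 / e^(-3x) (an ∞/∞ form) and apply L'Hôpital, or use the standard hierarchy e^(3|x|) ≫ |(-x)^3| as x → -∞.
The indeterminate product → 0, so the limit = 2.

Final answer: 2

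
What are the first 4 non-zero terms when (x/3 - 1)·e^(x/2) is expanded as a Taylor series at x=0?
x^3/48 + x^2/24 - x/6 - 1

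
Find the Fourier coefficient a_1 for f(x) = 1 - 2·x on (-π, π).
a_1 = (1/π) ∫_{-π}^{π} f(x)·cos(1x) dx.
Evaluate the integral (use parity and integration by parts as needed): a_1 = 0.

Final answer: 0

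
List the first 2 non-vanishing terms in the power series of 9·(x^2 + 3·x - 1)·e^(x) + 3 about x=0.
18·x - 6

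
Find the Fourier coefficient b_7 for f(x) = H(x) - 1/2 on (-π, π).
b_7 = (1/π) ∫_{-π}^{π} f(x)·sin(7x) dx.
Evaluate the integral (use parity and integration by parts as needed): b_7 = 2/(7·π).

Final answer: 2/(7·π)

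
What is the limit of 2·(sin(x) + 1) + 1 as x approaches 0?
Direct substitution at x = 0 gives 3.

Final answer: 3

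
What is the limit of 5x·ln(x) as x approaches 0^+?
This is a 0·∞ indeterminate form at x → 0⁺.
Rewrite the product as 5·ln(x) / x^(-1) and apply L'Hôpital, or use the standard hierarchy x^(-1) ≫ |ln x| as x → 0⁺.
The indeterminate product → 0, so the limit = 0.

Final answer: 0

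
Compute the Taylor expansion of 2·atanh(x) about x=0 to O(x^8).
2·x^7/7 + 2·x^5/5 + 2·x^3/3 + 2·x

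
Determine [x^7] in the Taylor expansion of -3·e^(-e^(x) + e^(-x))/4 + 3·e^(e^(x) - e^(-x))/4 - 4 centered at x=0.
989/1680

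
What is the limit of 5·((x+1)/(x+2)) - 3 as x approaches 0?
Direct substitution at x = 0 gives -1/2.

Final answer: -1/2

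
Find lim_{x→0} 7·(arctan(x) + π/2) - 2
Direct substitution at x = 0 gives -2 + 7·π/2.

Final answer: -2 + 7·π/2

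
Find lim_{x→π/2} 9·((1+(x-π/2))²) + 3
Direct substitution at x = π/2 gives 12.

Final answer: 12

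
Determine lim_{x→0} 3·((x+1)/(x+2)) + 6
Direct substitution at x = 0 gives 15/2.

Final answer: 15/2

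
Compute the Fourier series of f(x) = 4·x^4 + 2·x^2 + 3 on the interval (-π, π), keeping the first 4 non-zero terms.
(184 - 32·π^2)·cos(x) + (-10 + 8·π^2)·cos(2·x) + (40/27 - 32·π^2/9)·cos(3·x) + 3 + 2·π^2/3 + 4·π^4/5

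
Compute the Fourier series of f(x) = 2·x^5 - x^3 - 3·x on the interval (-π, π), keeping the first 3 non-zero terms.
(-82·π^2 + 4·π^4 + 486)·sin(x) + (-2·π^4 - 27/2 + 11·π^2)·sin(2·x) + (-98·π^2/27 + 34/81 + 4·π^4/3)·sin(3·x)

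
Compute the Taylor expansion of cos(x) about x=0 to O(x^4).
1 - x^2/2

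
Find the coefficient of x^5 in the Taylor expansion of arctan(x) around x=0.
Expand to order 5: arctan(x) = x^5/5 - x^3/3 + x + O(x^6).
The coefficient of x^5 is 1/5.

Final answer: 1/5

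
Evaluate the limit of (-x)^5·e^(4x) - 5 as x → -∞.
The product is a 0·∞ indeterminate form at x → -∞.
Rewrite the product as (-x)^5 / e^(-4x) (an ∞/∞ form) and apply L'Hôpital, or use the standard hierarchy e^(4|x|) ≫ |(-x)^5| as x → -∞.
The indeterminate product → 0, so the limit = -5.

Final answer: -5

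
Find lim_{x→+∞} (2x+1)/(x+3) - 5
Evaluate the dominant behaviour as x → +∞; each term tends to a finite value or vanishes.
Limit = -3.

Final answer: -3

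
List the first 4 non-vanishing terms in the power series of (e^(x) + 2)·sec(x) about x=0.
2·x^3/3 + 2·x^2 + x + 3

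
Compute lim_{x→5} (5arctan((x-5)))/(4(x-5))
Both numerator and denominator → 0 as x → 5; this is a 0/0 indeterminate form.
Expand each to leading order near x = 5: numerator ~ 5·(x - 5), denominator ~ 4·(x - 5).
The limit of the ratio is 5/4.

Final answer: 5/4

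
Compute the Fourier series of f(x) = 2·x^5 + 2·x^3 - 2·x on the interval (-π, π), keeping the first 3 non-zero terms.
(-76·π^2 + 4·π^4 + 452)·sin(x) + (-2·π^4 - 10 + 8·π^2)·sin(2·x) + (-44·π^2/27 - 20/81 + 4·π^4/3)·sin(3·x)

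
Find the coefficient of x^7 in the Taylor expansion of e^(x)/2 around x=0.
Expand to order 7: e^(x)/2 = x^7/10080 + x^6/1440 + x^5/240 + x^4/48 + x^3/12 + x^2/4 + x/2 + 1/2 + O(x^8).
The coefficient of x^7 is 1/10080.

Final answer: 1/10080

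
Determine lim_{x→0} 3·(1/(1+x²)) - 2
Direct substitution at x = 0 gives 1.

Final answer: 1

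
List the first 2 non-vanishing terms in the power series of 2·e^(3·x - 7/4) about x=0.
6·x·e^(-7/4) + 2·e^(-7/4)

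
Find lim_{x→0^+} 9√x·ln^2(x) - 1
The product is a 0·∞ indeterminate form at x → 0⁺.
Rewrite the product as 9·ln^2(x) / x^(-1/2) and apply L'Hôpital, or use the standard hierarchy x^(-1/2) ≫ |ln x|^2 as x → 0⁺.
The indeterminate product → 0, so the limit = -1.

Final answer: -1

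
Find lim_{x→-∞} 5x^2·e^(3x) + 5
The product is a 0·∞ indeterminate form at x → -∞.
Rewrite the product as 5x^2 / e^(-3x) (an ∞/∞ form) and apply L'Hôpital, or use the standard hierarchy e^(3|x|) ≫ |x^2| as x → -∞.
The indeterminate product → 0, so the limit = 5.

Final answer: 5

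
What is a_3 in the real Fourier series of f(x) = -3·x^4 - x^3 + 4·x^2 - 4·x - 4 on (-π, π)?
a_3 = (1/π) ∫_{-π}^{π} f(x)·cos(3x) dx.
Evaluate the integral (use parity and integration by parts as needed): a_3 = -32/9 + 8·π^2/3.

Final answer: -32/9 + 8·π^2/3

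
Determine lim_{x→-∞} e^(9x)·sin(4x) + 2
Evaluate the dominant behaviour as x → -∞; each term tends to a finite value or vanishes.
Limit = 2.

Final answer: 2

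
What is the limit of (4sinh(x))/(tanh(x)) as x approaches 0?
Both numerator and denominator → 0 as x → 0; this is a 0/0 indeterminate form.
Expand each to leading order near x = 0: numerator ~ 4·x, denominator ~ x.
The limit of the ratio is 4.

Final answer: 4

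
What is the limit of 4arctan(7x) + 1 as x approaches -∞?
Evaluate the dominant behaviour as x → -∞; each term tends to a finite value or vanishes.
Limit = 1 - 2·π.

Final answer: 1 - 2·π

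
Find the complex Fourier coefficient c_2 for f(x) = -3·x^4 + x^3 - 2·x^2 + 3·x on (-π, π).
Compute the real Fourier coefficients first: a_2 = 7 - 6·π^2, b_2 = -π^2 - 3/2.
Then c_2 = (a_2 − i·b_2)/2 = -3·π^2 + 7/2 + 3·i/4 + i·π^2/2.

Final answer: -3·π^2 + 7/2 + 3·i/4 + i·π^2/2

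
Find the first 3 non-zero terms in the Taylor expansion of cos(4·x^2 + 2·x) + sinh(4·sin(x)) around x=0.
-2·x^2 + 4·x + 1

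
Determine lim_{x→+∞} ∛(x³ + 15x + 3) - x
This is an ∞ − ∞ indeterminate form.
Multiply by (A² + AB + B²)/(A² + AB + B²) where A = ∛(x³+15x + 3), B = x to use A³ − B³ = (A−B)(A²+AB+B²); the x³ terms cancel, leaving (15x + 3)/(A²+AB+B²) with denominator ~ 3x², so the limit is 0.
Limit = 0.

Final answer: 0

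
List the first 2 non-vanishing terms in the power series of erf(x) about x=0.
-2·x^3/(3·√(π)) + 2·x/√(π)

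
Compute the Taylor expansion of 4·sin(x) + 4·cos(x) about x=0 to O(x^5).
x^4/6 - 2·x^3/3 - 2·x^2 + 4·x + 4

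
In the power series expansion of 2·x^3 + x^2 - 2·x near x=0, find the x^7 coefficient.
Expand to order 7: 2·x^3 + x^2 - 2·x = 2·x^3 + x^2 - 2·x + O(x^8).
The coefficient of x^7 is 0.

Final answer: 0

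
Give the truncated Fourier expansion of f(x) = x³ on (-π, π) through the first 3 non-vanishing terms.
(-12 + 2·π^2)·sin(x) + (3/2 - π^2)·sin(2·x) + (-4/9 + 2·π^2/3)·sin(3·x)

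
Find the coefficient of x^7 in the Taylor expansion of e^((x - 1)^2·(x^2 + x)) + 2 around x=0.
Expand to order 7: e^((x - 1)^2·(x^2 + x)) + 2 = -7391·x^7/5040 + 631·x^6/720 + 221·x^5/120 + x^4/24 - 11·x^3/6 - x^2/2 + x + 3 + O(x^8).
The coefficient of x^7 is -7391/5040.

Final answer: -7391/5040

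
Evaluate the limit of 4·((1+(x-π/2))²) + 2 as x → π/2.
Direct substitution at x = π/2 gives 6.

Final answer: 6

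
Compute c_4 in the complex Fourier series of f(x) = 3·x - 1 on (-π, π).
Compute the real Fourier coefficients first: a_4 = 0, b_4 = -3/2.
Then c_4 = (a_4 − i·b_4)/2 = 3·i/4.

Final answer: 3·i/4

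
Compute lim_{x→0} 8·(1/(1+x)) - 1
Direct substitution at x = 0 gives 7.

Final answer: 7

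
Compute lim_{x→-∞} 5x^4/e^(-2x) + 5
The quotient is an ∞/∞ indeterminate form as x → -∞.
Compare growth rates of the dominant terms (exponentials ≫ polynomials ≫ logarithms), or apply L'Hôpital's rule; the quotient → 0.
Adding the constant: 0 + 5 = 5. Limit = 5.

Final answer: 5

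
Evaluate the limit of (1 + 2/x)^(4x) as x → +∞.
As x → +∞: write (1 + 2/x)^(4x) = ((1 + 2/x)^x)^4 → (e^2)^4 = e^8.
Limit = e^(8).

Final answer: e^(8)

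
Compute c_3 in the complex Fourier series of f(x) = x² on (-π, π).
Compute the real Fourier coefficients first: a_3 = -4/9, b_3 = 0.
Then c_3 = (a_3 − i·b_3)/2 = -2/9.

Final answer: -2/9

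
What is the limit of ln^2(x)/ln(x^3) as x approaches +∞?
This is an ∞/∞ indeterminate form as x → +∞.
Write ln(x^3) = 3·ln(x), reducing the quotient to ln(x)/3 → ∞.
Limit = ∞.

Final answer: ∞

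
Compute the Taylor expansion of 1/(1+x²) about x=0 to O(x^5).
x^4 - x^2 + 1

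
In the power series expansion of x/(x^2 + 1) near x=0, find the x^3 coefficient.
Expand to order 3: x/(x^2 + 1) = -x^3 + x + O(x^4).
The coefficient of x^3 is -1.

Final answer: -1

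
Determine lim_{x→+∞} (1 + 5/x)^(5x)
As x → +∞: write (1 + 5/x)^(5x) = ((1 + 5/x)^x)^5 → (e^5)^5 = e^25.
Limit = e^(25).

Final answer: e^(25)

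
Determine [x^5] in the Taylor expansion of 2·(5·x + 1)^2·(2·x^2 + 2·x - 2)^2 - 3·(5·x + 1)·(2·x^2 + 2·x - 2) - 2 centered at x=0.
Expand to order 5: 2·(5·x + 1)^2·(2·x^2 + 2·x - 2)^2 - 3·(5·x + 1)·(2·x^2 + 2·x - 2) - 2 = 480·x^5 - 32·x^4 - 494·x^3 - 4·x^2 + 88·x + 12 + O(x^6).
The coefficient of x^5 is 480.

Final answer: 480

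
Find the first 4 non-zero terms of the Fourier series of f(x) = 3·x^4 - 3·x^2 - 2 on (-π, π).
(156 - 24·π^2)·cos(x) + (-12 + 6·π^2)·cos(2·x) + (28/9 - 8·π^2/3)·cos(3·x) - π^2 - 2 + 3·π^4/5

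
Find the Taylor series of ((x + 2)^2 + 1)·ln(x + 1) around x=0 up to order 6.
-17·x^6/60 + x^5/3 - 5·x^4/12 + 2·x^3/3 + 3·x^2/2 + 5·x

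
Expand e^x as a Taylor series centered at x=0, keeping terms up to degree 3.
x^3/6 + x^2/2 + x + 1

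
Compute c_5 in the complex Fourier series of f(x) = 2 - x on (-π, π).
Compute the real Fourier coefficients first: a_5 = 0, b_5 = -2/5.
Then c_5 = (a_5 − i·b_5)/2 = i/5.

Final answer: i/5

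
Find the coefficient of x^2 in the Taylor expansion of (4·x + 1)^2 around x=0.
Expand to order 2: (4·x + 1)^2 = 16·x^2 + 8·x + 1 + O(x^3).
The coefficient of x^2 is 16.

Final answer: 16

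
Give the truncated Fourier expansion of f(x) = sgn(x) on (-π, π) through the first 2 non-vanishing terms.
4·sin(x)/π + 4·sin(3·x)/(3·π)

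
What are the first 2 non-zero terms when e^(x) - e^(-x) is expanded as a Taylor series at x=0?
x^3/3 + 2·x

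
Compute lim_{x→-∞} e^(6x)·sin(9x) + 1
Evaluate the dominant behaviour as x → -∞; each term tends to a finite value or vanishes.
Limit = 1.

Final answer: 1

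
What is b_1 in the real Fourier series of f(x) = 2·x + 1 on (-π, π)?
b_1 = (1/π) ∫_{-π}^{π} f(x)·sin(1x) dx.
Evaluate the integral (use parity and integration by parts as needed): b_1 = 4.

Final answer: 4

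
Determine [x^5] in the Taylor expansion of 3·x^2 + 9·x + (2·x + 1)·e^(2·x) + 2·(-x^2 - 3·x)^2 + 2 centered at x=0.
Expand to order 5: 3·x^2 + 9·x + (2·x + 1)·e^(2·x) + 2·(-x^2 - 3·x)^2 + 2 = 8·x^5/5 + 16·x^4/3 + 52·x^3/3 + 27·x^2 + 13·x + 3 + O(x^6).
The coefficient of x^5 is 8/5.

Final answer: 8/5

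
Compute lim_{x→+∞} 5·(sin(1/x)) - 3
Evaluate the dominant behaviour as x → +∞; each term tends to a finite value or vanishes.
Limit = -3.

Final answer: -3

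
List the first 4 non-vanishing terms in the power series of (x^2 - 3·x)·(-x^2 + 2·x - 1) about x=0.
-x^4 + 5·x^3 - 7·x^2 + 3·x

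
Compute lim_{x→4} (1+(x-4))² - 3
Direct substitution at x = 4 gives -2.

Final answer: -2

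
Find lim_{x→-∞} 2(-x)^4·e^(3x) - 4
The product is a 0·∞ indeterminate form at x → -∞.
Rewrite the product as 2(-x)^4 / e^(-3x) (an ∞/∞ form) and apply L'Hôpital, or use the standard hierarchy e^(3|x|) ≫ |(-x)^4| as x → -∞.
The indeterminate product → 0, so the limit = -4.

Final answer: -4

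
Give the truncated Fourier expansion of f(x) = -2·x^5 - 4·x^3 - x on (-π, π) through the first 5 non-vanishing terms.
(-434 - 4·π^4 + 72·π^2)·sin(x) + (-6·π^2 + 10 + 2·π^4)·sin(2·x) + (-4·π^4/3 - 70/81 + 8·π^2/27)·sin(3·x) + (7/32 + 3·π^2/4 + π^4)·sin(4·x) + (-4·π^4/5 - 24·π^2/25 - 106/625)·sin(5·x)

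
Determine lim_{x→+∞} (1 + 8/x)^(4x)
As x → +∞: write (1 + 8/x)^(4x) = ((1 + 8/x)^x)^4 → (e^8)^4 = e^32.
Limit = e^(32).

Final answer: e^(32)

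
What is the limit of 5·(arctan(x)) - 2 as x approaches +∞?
Evaluate the dominant behaviour as x → +∞; each term tends to a finite value or vanishes.
Limit = -2 + 5·π/2.

Final answer: -2 + 5·π/2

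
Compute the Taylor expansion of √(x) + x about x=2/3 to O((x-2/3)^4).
2/3 + √(6)/3 + (√(6)/4 + 1)·(x - 2/3) - 3·√(6)·(x - 2/3)^2/32 + 9·√(6)·(x - 2/3)^3/128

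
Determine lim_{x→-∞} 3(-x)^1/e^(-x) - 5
The quotient is an ∞/∞ indeterminate form as x → -∞.
Compare growth rates of the dominant terms (exponentials ≫ polynomials ≫ logarithms), or apply L'Hôpital's rule; the quotient → 0.
Adding the constant: 0 - 5 = -5. Limit = -5.

Final answer: -5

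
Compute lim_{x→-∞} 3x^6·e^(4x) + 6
The product is a 0·∞ indeterminate form at x → -∞.
Rewrite the product as 3x^6 / e^(-4x) (an ∞/∞ form) and apply L'Hôpital, or use the standard hierarchy e^(4|x|) ≫ |x^6| as x → -∞.
The indeterminate product → 0, so the limit = 6.

Final answer: 6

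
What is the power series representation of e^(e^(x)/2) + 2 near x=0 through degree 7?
3433·x^7·e^(1/2)/215040 + 171·x^6·e^(1/2)/5120 + 257·x^5·e^(1/2)/3840 + 49·x^4·e^(1/2)/384 + 11·x^3·e^(1/2)/48 + 3·x^2·e^(1/2)/8 + x·e^(1/2)/2 + e^(1/2) + 2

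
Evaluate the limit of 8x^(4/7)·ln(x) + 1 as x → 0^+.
The product is a 0·∞ indeterminate form at x → 0⁺.
Rewrite the product as 8·ln(x) / x^(-4/7) and apply L'Hôpital, or use the standard hierarchy x^(-4/7) ≫ |ln x| as x → 0⁺.
The indeterminate product → 0, so the limit = 1.

Final answer: 1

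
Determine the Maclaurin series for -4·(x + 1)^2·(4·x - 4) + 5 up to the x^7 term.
-16·x^3 - 16·x^2 + 16·x + 21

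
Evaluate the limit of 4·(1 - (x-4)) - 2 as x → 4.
Direct substitution at x = 4 gives 2.

Final answer: 2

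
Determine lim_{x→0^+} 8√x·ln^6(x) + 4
The product is a 0·∞ indeterminate form at x → 0⁺.
Rewrite the product as 8·ln^6(x) / x^(-1/2) and apply L'Hôpital, or use the standard hierarchy x^(-1/2) ≫ |ln x|^6 as x → 0⁺.
The indeterminate product → 0, so the limit = 4.

Final answer: 4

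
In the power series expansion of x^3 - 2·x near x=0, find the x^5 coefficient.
Expand to order 5: x^3 - 2·x = x^3 - 2·x + O(x^6).
The coefficient of x^5 is 0.

Final answer: 0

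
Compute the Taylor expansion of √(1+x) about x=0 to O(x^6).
7·x^5/256 - 5·x^4/128 + x^3/16 - x^2/8 + x/2 + 1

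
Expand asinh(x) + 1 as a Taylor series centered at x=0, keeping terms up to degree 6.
3·x^5/40 - x^3/6 + x + 1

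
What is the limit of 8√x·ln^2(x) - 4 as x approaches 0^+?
The product is a 0·∞ indeterminate form at x → 0⁺.
Rewrite the product as 8·ln^2(x) / x^(-1/2) and apply L'Hôpital, or use the standard hierarchy x^(-1/2) ≫ |ln x|^2 as x → 0⁺.
The indeterminate product → 0, so the limit = -4.

Final answer: -4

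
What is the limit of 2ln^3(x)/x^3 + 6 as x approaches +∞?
The quotient is an ∞/∞ indeterminate form as x → +∞.
The polynomial denominator x^3 dominates the logarithmic numerator (any positive power of x ≫ ln^3(x) as x → ∞), so the quotient → 0.
Adding the constant: 0 + 6 = 6. Limit = 6.

Final answer: 6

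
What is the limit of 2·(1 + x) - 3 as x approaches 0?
Direct substitution at x = 0 gives -1.

Final answer: -1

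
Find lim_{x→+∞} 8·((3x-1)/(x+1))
Evaluate the dominant behaviour as x → +∞; each term tends to a finite value or vanishes.
Limit = 24.

Final answer: 24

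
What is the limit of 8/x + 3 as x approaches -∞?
Evaluate the dominant behaviour as x → -∞; each term tends to a finite value or vanishes.
Limit = 3.

Final answer: 3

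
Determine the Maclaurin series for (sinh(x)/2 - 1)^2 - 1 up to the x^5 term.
-x^5/120 + x^4/12 - x^3/6 + x^2/4 - x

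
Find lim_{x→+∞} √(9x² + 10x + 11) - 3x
As x → +∞: multiply by the conjugate to get (10x+11)/(√(9x²+10x+11)+3x); the denominator ~ 6x, so the limit is 10/6 = 5/3.
Limit = 5/3.

Final answer: 5/3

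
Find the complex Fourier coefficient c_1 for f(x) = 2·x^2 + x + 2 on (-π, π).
Compute the real Fourier coefficients first: a_1 = -8, b_1 = 2.
Then c_1 = (a_1 − i·b_1)/2 = -4 - i.

Final answer: -4 - i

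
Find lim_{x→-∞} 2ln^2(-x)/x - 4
The quotient is an ∞/∞ indeterminate form as x → -∞.
Compare growth rates of the dominant terms (exponentials ≫ polynomials ≫ logarithms), or apply L'Hôpital's rule; the quotient → 0.
Adding the constant: 0 - 4 = -4. Limit = -4.

Final answer: -4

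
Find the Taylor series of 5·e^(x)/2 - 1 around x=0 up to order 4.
5·x^4/48 + 5·x^3/12 + 5·x^2/4 + 5·x/2 + 3/2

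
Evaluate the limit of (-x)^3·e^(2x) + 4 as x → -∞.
The product is a 0·∞ indeterminate form at x → -∞.
Rewrite the product as (-x)^3 / e^(-2x) (an ∞/∞ form) and apply L'Hôpital, or use the standard hierarchy e^(2|x|) ≫ |(-x)^3| as x → -∞.
The indeterminate product → 0, so the limit = 4.

Final answer: 4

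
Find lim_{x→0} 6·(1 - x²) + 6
Direct substitution at x = 0 gives 12.

Final answer: 12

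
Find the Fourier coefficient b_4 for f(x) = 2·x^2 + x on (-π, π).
b_4 = (1/π) ∫_{-π}^{π} f(x)·sin(4x) dx.
Evaluate the integral (use parity and integration by parts as needed): b_4 = -1/2.

Final answer: -1/2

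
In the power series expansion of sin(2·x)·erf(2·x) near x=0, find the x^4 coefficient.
Expand to order 4: sin(2·x)·erf(2·x) = -16·x^4/√(π) + 8·x^2/√(π) + O(x^5).
The coefficient of x^4 is -16/√(π).

Final answer: -16/√(π)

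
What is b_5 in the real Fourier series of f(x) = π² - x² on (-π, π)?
b_5 = (1/π) ∫_{-π}^{π} f(x)·sin(5x) dx.
Evaluate the integral (use parity and integration by parts as needed): b_5 = 0.

Final answer: 0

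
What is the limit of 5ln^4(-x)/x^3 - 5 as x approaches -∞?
The quotient is an ∞/∞ indeterminate form as x → -∞.
Compare growth rates of the dominant terms (exponentials ≫ polynomials ≫ logarithms), or apply L'Hôpital's rule; the quotient → 0.
Adding the constant: 0 - 5 = -5. Limit = -5.

Final answer: -5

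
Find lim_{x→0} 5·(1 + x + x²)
Direct substitution at x = 0 gives 5.

Final answer: 5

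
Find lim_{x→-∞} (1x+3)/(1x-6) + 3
Evaluate the dominant behaviour as x → -∞; each term tends to a finite value or vanishes.
Limit = 4.

Final answer: 4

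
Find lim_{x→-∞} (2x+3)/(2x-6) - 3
Evaluate the dominant behaviour as x → -∞; each term tends to a finite value or vanishes.
Limit = -2.

Final answer: -2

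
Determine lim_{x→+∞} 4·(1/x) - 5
Evaluate the dominant behaviour as x → +∞; each term tends to a finite value or vanishes.
Limit = -5.

Final answer: -5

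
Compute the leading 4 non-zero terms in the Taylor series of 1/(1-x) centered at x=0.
x^3 + x^2 + x + 1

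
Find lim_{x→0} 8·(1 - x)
Direct substitution at x = 0 gives 8.

Final answer: 8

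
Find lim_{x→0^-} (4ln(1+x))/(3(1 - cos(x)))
Both numerator and denominator → 0 as x → 0^-; this is a 0/0 indeterminate form.
Expand each to leading order near x = 0: numerator ~ 4·x, denominator ~ 3·x^2/2.
The limit of the ratio is -∞.

Final answer: -∞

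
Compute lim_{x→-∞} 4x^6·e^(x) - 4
The product is a 0·∞ indeterminate form at x → -∞.
Rewrite the product as 4x^6 / e^(-x) (an ∞/∞ form) and apply L'Hôpital, or use the standard hierarchy e^(|x|) ≫ |x^6| as x → -∞.
The indeterminate product → 0, so the limit = -4.

Final answer: -4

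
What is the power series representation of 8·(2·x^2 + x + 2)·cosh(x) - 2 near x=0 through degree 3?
4·x^3 + 24·x^2 + 8·x + 14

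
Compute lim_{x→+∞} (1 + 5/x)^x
As x → +∞: this is the defining limit (1 + 5/x)^x → e^5.
Limit = e^(5).

Final answer: e^(5)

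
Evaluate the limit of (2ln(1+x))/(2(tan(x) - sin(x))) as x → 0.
Both numerator and denominator → 0 as x → 0; this is a 0/0 indeterminate form.
Expand each to leading order near x = 0: numerator ~ 2·x, denominator ~ x^3.
The limit of the ratio is ∞.

Final answer: ∞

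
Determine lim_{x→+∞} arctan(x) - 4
Evaluate the dominant behaviour as x → +∞; each term tends to a finite value or vanishes.
Limit = -4 + π/2.

Final answer: -4 + π/2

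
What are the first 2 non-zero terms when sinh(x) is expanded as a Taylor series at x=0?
x^3/6 + x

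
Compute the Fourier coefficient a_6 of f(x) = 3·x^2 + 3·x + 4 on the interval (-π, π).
a_6 = (1/π) ∫_{-π}^{π} f(x)·cos(6x) dx.
Evaluate the integral (use parity and integration by parts as needed): a_6 = 1/3.

Final answer: 1/3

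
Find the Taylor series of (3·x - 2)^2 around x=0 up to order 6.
9·x^2 - 12·x + 4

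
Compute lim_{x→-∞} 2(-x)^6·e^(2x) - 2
The product is a 0·∞ indeterminate form at x → -∞.
Rewrite the product as 2(-x)^6 / e^(-2x) (an ∞/∞ form) and apply L'Hôpital, or use the standard hierarchy e^(2|x|) ≫ |(-x)^6| as x → -∞.
The indeterminate product → 0, so the limit = -2.

Final answer: -2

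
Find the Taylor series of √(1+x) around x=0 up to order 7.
33·x^7/2048 - 21·x^6/1024 + 7·x^5/256 - 5·x^4/128 + x^3/16 - x^2/8 + x/2 + 1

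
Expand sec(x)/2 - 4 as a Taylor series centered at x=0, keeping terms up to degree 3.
x^2/4 - 7/2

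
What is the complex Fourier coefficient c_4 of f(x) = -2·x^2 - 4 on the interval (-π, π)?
Compute the real Fourier coefficients first: a_4 = -1/2, b_4 = 0.
Then c_4 = (a_4 − i·b_4)/2 = -1/4.

Final answer: -1/4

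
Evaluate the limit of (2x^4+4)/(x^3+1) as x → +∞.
This is an ∞/∞ indeterminate form as x → +∞.
Divide numerator and denominator by x^4 and let the lower-order terms vanish; the numerator's degree 4 exceeds the denominator's degree 3, so the quotient diverges.
Limit = ∞.

Final answer: ∞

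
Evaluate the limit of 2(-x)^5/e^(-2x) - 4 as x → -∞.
The quotient is an ∞/∞ indeterminate form as x → -∞.
Compare growth rates of the dominant terms (exponentials ≫ polynomials ≫ logarithms), or apply L'Hôpital's rule; the quotient → 0.
Adding the constant: 0 - 4 = -4. Limit = -4.

Final answer: -4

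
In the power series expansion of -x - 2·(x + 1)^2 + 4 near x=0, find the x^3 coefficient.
Expand to order 3: -x - 2·(x + 1)^2 + 4 = -2·x^2 - 5·x + 2 + O(x^4).
The coefficient of x^3 is 0.

Final answer: 0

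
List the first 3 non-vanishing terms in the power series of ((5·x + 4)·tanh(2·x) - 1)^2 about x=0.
44·x^2 - 16·x + 1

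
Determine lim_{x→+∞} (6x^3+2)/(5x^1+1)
This is an ∞/∞ indeterminate form as x → +∞.
Divide numerator and denominator by x^3 and let the lower-order terms vanish; the numerator's degree 3 exceeds the denominator's degree 1, so the quotient diverges.
Limit = ∞.

Final answer: ∞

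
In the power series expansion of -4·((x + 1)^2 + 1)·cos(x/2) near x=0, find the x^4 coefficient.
Expand to order 4: -4·((x + 1)^2 + 1)·cos(x/2) = 23·x^4/48 + x^3 - 3·x^2 - 8·x - 8 + O(x^5).
The coefficient of x^4 is 23/48.

Final answer: 23/48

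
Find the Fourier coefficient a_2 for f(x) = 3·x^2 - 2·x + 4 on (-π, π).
a_2 = (1/π) ∫_{-π}^{π} f(x)·cos(2x) dx.
Evaluate the integral (use parity and integration by parts as needed): a_2 = 3.

Final answer: 3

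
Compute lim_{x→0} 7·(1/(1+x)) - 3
Direct substitution at x = 0 gives 4.

Final answer: 4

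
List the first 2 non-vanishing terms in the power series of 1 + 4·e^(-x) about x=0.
5 - 4·x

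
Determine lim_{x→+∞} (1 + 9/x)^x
As x → +∞: this is the defining limit (1 + 9/x)^x → e^9.
Limit = e^(9).

Final answer: e^(9)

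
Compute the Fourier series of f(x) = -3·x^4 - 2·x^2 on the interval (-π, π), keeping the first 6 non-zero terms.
(-136 + 24·π^2)·cos(x) + (7 - 6·π^2)·cos(2·x) + (-8/9 + 8·π^2/3)·cos(3·x) + (1/16 - 3·π^2/2)·cos(4·x) + (56/625 + 24·π^2/25)·cos(5·x) - 3·π^4/5 - 2·π^2/3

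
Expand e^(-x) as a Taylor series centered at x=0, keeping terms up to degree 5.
-x^5/120 + x^4/24 - x^3/6 + x^2/2 - x + 1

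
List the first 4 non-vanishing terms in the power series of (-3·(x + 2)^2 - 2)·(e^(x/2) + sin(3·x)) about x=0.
1217·x^3/24 - 187·x^2/4 - 61·x - 14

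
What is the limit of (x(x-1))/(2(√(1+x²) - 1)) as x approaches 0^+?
Both numerator and denominator → 0 as x → 0^+; this is a 0/0 indeterminate form.
Expand each to leading order near x = 0: numerator ~ -x, denominator ~ x^2.
The limit of the ratio is -∞.

Final answer: -∞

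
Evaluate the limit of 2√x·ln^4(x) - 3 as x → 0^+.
The product is a 0·∞ indeterminate form at x → 0⁺.
Rewrite the product as 2·ln^4(x) / x^(-1/2) and apply L'Hôpital, or use the standard hierarchy x^(-1/2) ≫ |ln x|^4 as x → 0⁺.
The indeterminate product → 0, so the limit = -3.

Final answer: -3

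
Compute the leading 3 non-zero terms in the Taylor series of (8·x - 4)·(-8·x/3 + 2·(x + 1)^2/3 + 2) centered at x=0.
-40·x^2/3 + 80·x/3 - 32/3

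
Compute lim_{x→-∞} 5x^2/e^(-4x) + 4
The quotient is an ∞/∞ indeterminate form as x → -∞.
Compare growth rates of the dominant terms (exponentials ≫ polynomials ≫ logarithms), or apply L'Hôpital's rule; the quotient → 0.
Adding the constant: 0 + 4 = 4. Limit = 4.

Final answer: 4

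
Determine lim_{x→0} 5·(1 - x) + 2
Direct substitution at x = 0 gives 7.

Final answer: 7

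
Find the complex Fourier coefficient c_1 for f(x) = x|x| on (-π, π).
Compute the real Fourier coefficients first: a_1 = 0, b_1 = (-8 + 2·π^2)/π.
Then c_1 = (a_1 − i·b_1)/2 = -i·π + 4·i/π.

Final answer: -i·π + 4·i/π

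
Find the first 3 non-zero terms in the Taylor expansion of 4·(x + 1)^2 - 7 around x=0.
4·x^2 + 8·x - 3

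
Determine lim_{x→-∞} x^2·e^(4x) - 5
The product is a 0·∞ indeterminate form at x → -∞.
Rewrite the product as x^2 / e^(-4x) (an ∞/∞ form) and apply L'Hôpital, or use the standard hierarchy e^(4|x|) ≫ |x^2| as x → -∞.
The indeterminate product → 0, so the limit = -5.

Final answer: -5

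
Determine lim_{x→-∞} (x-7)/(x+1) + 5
Evaluate the dominant behaviour as x → -∞; each term tends to a finite value or vanishes.
Limit = 6.

Final answer: 6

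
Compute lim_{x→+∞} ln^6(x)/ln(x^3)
This is an ∞/∞ indeterminate form as x → +∞.
Write ln(x^3) = 3·ln(x), reducing the quotient to ln^5(x)/3 → ∞.
Limit = ∞.

Final answer: ∞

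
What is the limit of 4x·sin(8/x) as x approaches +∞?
As x → +∞: let u = 8/x → 0⁺; then 4·x·sin(8/x) = 4·8·sin(u)/u → 4·8·1 = 32.
Limit = 32.

Final answer: 32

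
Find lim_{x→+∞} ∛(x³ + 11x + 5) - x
This is an ∞ − ∞ indeterminate form.
Multiply by (A² + AB + B²)/(A² + AB + B²) where A = ∛(x³+11x + 5), B = x to use A³ − B³ = (A−B)(A²+AB+B²); the x³ terms cancel, leaving (11x + 5)/(A²+AB+B²) with denominator ~ 3x², so the limit is 0.
Limit = 0.

Final answer: 0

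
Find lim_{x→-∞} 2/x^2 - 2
Evaluate the dominant behaviour as x → -∞; each term tends to a finite value or vanishes.
Limit = -2.

Final answer: -2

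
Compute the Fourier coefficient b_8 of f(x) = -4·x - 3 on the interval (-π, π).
b_8 = (1/π) ∫_{-π}^{π} f(x)·sin(8x) dx.
Evaluate the integral (use parity and integration by parts as needed): b_8 = 1.

Final answer: 1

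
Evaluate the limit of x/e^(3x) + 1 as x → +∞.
The quotient is an ∞/∞ indeterminate form as x → +∞.
The exponential denominator e^(3x) dominates the polynomial numerator (e^x ≫ x as x → ∞), so the quotient → 0.
Adding the constant: 0 + 1 = 1. Limit = 1.

Final answer: 1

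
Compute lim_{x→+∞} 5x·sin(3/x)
As x → +∞: let u = 3/x → 0⁺; then 5·x·sin(3/x) = 5·3·sin(u)/u → 5·3·1 = 15.
Limit = 15.

Final answer: 15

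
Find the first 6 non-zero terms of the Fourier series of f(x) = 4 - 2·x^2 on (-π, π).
8·cos(x) - 2·cos(2·x) + 8·cos(3·x)/9 - cos(4·x)/2 + 8·cos(5·x)/25 - 2·π^2/3 + 4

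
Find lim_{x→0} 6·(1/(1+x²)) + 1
Direct substitution at x = 0 gives 7.

Final answer: 7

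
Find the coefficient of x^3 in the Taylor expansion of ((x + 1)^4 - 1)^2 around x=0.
Expand to order 3: ((x + 1)^4 - 1)^2 = 48·x^3 + 16·x^2 + O(x^4).
The coefficient of x^3 is 48.

Final answer: 48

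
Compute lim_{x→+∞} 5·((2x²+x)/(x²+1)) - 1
Evaluate the dominant behaviour as x → +∞; each term tends to a finite value or vanishes.
Limit = 9.

Final answer: 9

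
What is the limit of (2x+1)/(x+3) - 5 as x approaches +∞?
Evaluate the dominant behaviour as x → +∞; each term tends to a finite value or vanishes.
Limit = -3.

Final answer: -3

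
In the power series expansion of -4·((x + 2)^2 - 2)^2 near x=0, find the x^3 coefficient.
Expand to order 3: -4·((x + 2)^2 - 2)^2 = -32·x^3 - 80·x^2 - 64·x - 16 + O(x^4).
The coefficient of x^3 is -32.

Final answer: -32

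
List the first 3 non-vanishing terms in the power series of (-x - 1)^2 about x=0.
x^2 + 2·x + 1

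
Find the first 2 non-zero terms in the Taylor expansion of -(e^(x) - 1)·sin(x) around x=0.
-x^3/2 - x^2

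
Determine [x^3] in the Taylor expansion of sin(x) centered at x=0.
Expand to order 3: sin(x) = -x^3/6 + x + O(x^4).
The coefficient of x^3 is -1/6.

Final answer: -1/6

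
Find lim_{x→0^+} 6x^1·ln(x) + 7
The product is a 0·∞ indeterminate form at x → 0⁺.
Rewrite the product as 6·ln(x) / x^(-1) and apply L'Hôpital, or use the standard hierarchy x^(-1) ≫ |ln x| as x → 0⁺.
The indeterminate product → 0, so the limit = 7.

Final answer: 7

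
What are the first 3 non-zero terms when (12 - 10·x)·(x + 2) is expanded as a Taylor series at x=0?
-10·x^2 - 8·x + 24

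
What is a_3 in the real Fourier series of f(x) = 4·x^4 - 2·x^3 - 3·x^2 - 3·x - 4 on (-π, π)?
a_3 = (1/π) ∫_{-π}^{π} f(x)·cos(3x) dx.
Evaluate the integral (use parity and integration by parts as needed): a_3 = 100/27 - 32·π^2/9.

Final answer: 100/27 - 32·π^2/9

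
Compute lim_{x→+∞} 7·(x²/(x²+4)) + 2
Evaluate the dominant behaviour as x → +∞; each term tends to a finite value or vanishes.
Limit = 9.

Final answer: 9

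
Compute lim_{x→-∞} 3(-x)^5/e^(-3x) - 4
The quotient is an ∞/∞ indeterminate form as x → -∞.
Compare growth rates of the dominant terms (exponentials ≫ polynomials ≫ logarithms), or apply L'Hôpital's rule; the quotient → 0.
Adding the constant: 0 - 4 = -4. Limit = -4.

Final answer: -4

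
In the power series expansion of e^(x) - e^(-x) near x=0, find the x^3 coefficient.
Expand to order 3: e^(x) - e^(-x) = x^3/3 + 2·x + O(x^4).
The coefficient of x^3 is 1/3.

Final answer: 1/3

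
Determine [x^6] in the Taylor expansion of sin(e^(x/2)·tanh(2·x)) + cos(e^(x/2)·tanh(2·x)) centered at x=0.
Expand to order 6: sin(e^(x/2)·tanh(2·x)) + cos(e^(x/2)·tanh(2·x)) = -10493·x^6/5760 + 4599·x^5/320 + 41·x^4/24 - 23·x^3/4 - x^2 + 2·x + 1 + O(x^7).
The coefficient of x^6 is -10493/5760.

Final answer: -10493/5760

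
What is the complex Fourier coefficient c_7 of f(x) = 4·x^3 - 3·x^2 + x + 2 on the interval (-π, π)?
Compute the real Fourier coefficients first: a_7 = 12/49, b_7 = 50/343 + 8·π^2/7.
Then c_7 = (a_7 − i·b_7)/2 = 6/49 - 4·i·π^2/7 - 25·i/343.

Final answer: 6/49 - 4·i·π^2/7 - 25·i/343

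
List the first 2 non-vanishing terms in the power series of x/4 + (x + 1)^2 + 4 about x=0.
9·x/4 + 5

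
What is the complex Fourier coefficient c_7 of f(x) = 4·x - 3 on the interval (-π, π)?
Compute the real Fourier coefficients first: a_7 = 0, b_7 = 8/7.
Then c_7 = (a_7 − i·b_7)/2 = -4·i/7.

Final answer: -4·i/7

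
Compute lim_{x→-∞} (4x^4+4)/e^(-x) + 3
The quotient is an ∞/∞ indeterminate form as x → -∞.
Compare growth rates of the dominant terms (exponentials ≫ polynomials ≫ logarithms), or apply L'Hôpital's rule; the quotient → 0.
Adding the constant: 0 + 3 = 3. Limit = 3.

Final answer: 3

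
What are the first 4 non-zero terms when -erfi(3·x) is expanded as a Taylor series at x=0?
-729·x^7/(7·√(π)) - 243·x^5/(5·√(π)) - 18·x^3/√(π) - 6·x/√(π)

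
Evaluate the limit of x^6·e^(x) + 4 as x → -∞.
The product is a 0·∞ indeterminate form at x → -∞.
Rewrite the product as x^6 / e^(-x) (an ∞/∞ form) and apply L'Hôpital, or use the standard hierarchy e^(|x|) ≫ |x^6| as x → -∞.
The indeterminate product → 0, so the limit = 4.

Final answer: 4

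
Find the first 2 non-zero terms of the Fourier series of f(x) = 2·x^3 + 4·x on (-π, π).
(-16 + 4·π^2)·sin(x) + (-2·π^2 - 1)·sin(2·x)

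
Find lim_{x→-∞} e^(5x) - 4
Evaluate the dominant behaviour as x → -∞; each term tends to a finite value or vanishes.
Limit = -4.

Final answer: -4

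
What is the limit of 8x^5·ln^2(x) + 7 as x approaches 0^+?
The product is a 0·∞ indeterminate form at x → 0⁺.
Rewrite the product as 8·ln^2(x) / x^(-5) and apply L'Hôpital, or use the standard hierarchy x^(-5) ≫ |ln x|^2 as x → 0⁺.
The indeterminate product → 0, so the limit = 7.

Final answer: 7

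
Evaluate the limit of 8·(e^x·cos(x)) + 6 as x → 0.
Direct substitution at x = 0 gives 14.

Final answer: 14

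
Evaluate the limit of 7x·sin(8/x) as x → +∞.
As x → +∞: let u = 8/x → 0⁺; then 7·x·sin(8/x) = 7·8·sin(u)/u → 7·8·1 = 56.
Limit = 56.

Final answer: 56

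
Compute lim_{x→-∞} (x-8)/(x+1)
Evaluate the dominant behaviour as x → -∞; each term tends to a finite value or vanishes.
Limit = 1.

Final answer: 1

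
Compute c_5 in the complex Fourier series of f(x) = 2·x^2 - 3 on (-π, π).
Compute the real Fourier coefficients first: a_5 = -8/25, b_5 = 0.
Then c_5 = (a_5 − i·b_5)/2 = -4/25.

Final answer: -4/25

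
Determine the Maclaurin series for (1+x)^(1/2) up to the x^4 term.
-5·x^4/128 + x^3/16 - x^2/8 + x/2 + 1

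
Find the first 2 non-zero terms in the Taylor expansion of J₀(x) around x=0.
1 - x^2/4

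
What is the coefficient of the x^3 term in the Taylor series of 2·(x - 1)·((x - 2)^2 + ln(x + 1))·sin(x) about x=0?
Expand to order 3: 2·(x - 1)·((x - 2)^2 + ln(x + 1))·sin(x) = -17·x^3/3 + 14·x^2 - 8·x + O(x^4).
The coefficient of x^3 is -17/3.

Final answer: -17/3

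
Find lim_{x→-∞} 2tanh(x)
Evaluate the dominant behaviour as x → -∞; each term tends to a finite value or vanishes.
Limit = -2.

Final answer: -2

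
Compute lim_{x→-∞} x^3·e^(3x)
This is a 0·∞ indeterminate form at x → -∞.
Rewrite the product as x^3 / e^(-3x) (an ∞/∞ form) and apply L'Hôpital, or use the standard hierarchy e^(3|x|) ≫ |x^3| as x → -∞.
The indeterminate product → 0, so the limit = 0.

Final answer: 0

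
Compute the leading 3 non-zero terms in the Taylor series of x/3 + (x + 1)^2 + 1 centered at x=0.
x^2 + 7·x/3 + 2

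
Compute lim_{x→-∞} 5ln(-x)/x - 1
The quotient is an ∞/∞ indeterminate form as x → -∞.
Compare growth rates of the dominant terms (exponentials ≫ polynomials ≫ logarithms), or apply L'Hôpital's rule; the quotient → 0.
Adding the constant: 0 - 1 = -1. Limit = -1.

Final answer: -1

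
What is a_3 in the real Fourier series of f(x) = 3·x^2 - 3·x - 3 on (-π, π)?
a_3 = (1/π) ∫_{-π}^{π} f(x)·cos(3x) dx.
Evaluate the integral (use parity and integration by parts as needed): a_3 = -4/3.

Final answer: -4/3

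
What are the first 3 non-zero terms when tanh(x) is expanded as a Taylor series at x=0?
2·x^5/15 - x^3/3 + x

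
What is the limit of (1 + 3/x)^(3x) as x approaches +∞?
As x → +∞: write (1 + 3/x)^(3x) = ((1 + 3/x)^x)^3 → (e^3)^3 = e^9.
Limit = e^(9).

Final answer: e^(9)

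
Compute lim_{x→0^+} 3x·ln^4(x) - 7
The product is a 0·∞ indeterminate form at x → 0⁺.
Rewrite the product as 3·ln^4(x) / x^(-1) and apply L'Hôpital, or use the standard hierarchy x^(-1) ≫ |ln x|^4 as x → 0⁺.
The indeterminate product → 0, so the limit = -7.

Final answer: -7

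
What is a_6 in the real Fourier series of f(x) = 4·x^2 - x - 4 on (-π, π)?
a_6 = (1/π) ∫_{-π}^{π} f(x)·cos(6x) dx.
Evaluate the integral (use parity and integration by parts as needed): a_6 = 4/9.

Final answer: 4/9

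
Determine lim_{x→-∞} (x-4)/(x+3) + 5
Evaluate the dominant behaviour as x → -∞; each term tends to a finite value or vanishes.
Limit = 6.

Final answer: 6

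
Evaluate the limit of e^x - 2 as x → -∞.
Evaluate the dominant behaviour as x → -∞; each term tends to a finite value or vanishes.
Limit = -2.

Final answer: -2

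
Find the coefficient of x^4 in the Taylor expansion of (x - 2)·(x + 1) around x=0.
Expand to order 4: (x - 2)·(x + 1) = x^2 - x - 2 + O(x^5).
The coefficient of x^4 is 0.

Final answer: 0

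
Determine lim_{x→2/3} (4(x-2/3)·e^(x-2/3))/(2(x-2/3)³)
Both numerator and denominator → 0 as x → 2/3; this is a 0/0 indeterminate form.
Expand each to leading order near x = 2/3: numerator ~ 4·(x - 2/3), denominator ~ 2·(x - 2/3)^3.
The limit of the ratio is ∞.

Final answer: ∞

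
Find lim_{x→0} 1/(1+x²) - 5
Direct substitution at x = 0 gives -4.

Final answer: -4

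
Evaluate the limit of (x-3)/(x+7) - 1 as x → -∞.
Evaluate the dominant behaviour as x → -∞; each term tends to a finite value or vanishes.
Limit = 0.

Final answer: 0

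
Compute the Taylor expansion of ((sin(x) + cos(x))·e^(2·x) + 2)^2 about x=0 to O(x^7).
331·x^6/36 + 587·x^5/30 + 59·x^4/2 + 34·x^3 + 30·x^2 + 18·x + 9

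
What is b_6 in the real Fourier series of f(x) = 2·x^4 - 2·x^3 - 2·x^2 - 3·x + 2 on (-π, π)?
b_6 = (1/π) ∫_{-π}^{π} f(x)·sin(6x) dx.
Evaluate the integral (use parity and integration by parts as needed): b_6 = 8/9 + 2·π^2/3.

Final answer: 8/9 + 2·π^2/3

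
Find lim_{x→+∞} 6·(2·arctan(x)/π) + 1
Evaluate the dominant behaviour as x → +∞; each term tends to a finite value or vanishes.
Limit = 7.

Final answer: 7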